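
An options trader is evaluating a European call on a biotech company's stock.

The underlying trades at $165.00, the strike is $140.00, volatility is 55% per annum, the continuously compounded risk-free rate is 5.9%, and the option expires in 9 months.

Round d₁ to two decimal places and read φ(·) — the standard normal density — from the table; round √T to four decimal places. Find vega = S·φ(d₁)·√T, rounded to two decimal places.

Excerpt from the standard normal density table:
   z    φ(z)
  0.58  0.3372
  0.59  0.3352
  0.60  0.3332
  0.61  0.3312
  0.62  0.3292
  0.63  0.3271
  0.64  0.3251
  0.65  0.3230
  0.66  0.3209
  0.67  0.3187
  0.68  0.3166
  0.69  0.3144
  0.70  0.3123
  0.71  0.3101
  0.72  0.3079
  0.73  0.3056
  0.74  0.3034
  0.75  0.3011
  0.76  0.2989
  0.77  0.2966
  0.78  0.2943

σ√T = 0.55 × 0.8660 = 0.4763
ln(S/K) + (r + σ²/2)T = ln(165/140) + (0.059 + 0.55²/2)·0.75 = 0.1643 + 0.1577 = 0.3220
d₁ = 0.3220 / 0.4763 = 0.6760 ⇒ 0.68
√T = √0.75 = 0.8660
φ(d₁) = φ(0.68) = 0.3166
vega = S·φ(d₁)·√T = 165·0.3166·0.8660 = 45.2390

45.24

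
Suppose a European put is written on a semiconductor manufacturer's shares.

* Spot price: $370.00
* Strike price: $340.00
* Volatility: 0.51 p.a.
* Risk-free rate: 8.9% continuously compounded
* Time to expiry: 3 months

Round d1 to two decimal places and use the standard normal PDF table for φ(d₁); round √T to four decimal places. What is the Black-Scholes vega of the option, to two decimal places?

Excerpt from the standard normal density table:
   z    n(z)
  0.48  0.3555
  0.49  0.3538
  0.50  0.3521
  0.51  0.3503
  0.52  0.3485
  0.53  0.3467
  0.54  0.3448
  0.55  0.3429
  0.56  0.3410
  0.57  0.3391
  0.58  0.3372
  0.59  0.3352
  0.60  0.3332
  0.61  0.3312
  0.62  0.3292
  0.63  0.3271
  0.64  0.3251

63.44

σ√T = 0.51·√0.25 = 0.2550
d₁ = [ln(370/340) + (0.089 + 0.51²/2)·0.25] / 0.2550 = [0.0846 + 0.0548] / 0.2550 = 0.5464 ≈ 0.55
√T = √0.25 = 0.5000
φ(d₁) = φ(0.55) = 0.3429
vega = S·φ(d₁)·√T = 370·0.3429·0.5000 = 63.4365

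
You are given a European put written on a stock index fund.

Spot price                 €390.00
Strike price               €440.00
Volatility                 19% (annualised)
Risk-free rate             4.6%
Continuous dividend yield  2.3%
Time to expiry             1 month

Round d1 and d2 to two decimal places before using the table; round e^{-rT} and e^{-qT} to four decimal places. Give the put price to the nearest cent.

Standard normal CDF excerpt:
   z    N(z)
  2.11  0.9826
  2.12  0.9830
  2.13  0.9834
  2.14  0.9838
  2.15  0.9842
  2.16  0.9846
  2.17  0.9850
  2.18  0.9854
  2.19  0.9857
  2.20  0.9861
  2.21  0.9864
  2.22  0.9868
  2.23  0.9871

σ√T = 0.19·√0.08333 = 0.0548
ln(S/K) + (r − q + σ²/2)T = ln(390/440) + (0.046 − 0.023 + 0.19²/2)·0.08333 = -0.1206 + 0.0034 = -0.1172
d₁ = -0.1172 / 0.0548 = -2.1369 ⇒ -2.14
d₂ = d₁ − σ√T = -2.1369 − 0.0548 = -2.1918 ⇒ -2.19
exp(−qT) = exp(−0.023·0.08333) = 0.9981;  exp(−rT) = exp(−0.046·0.08333) = 0.9962
N(−d₂) = N(2.19) = 0.9857;  N(−d₁) = N(2.14) = 0.9838
P = 440·0.9962·0.9857 − 390·0.9981·0.9838 = 432.0599 − 382.9530 = 49.1069

€49.11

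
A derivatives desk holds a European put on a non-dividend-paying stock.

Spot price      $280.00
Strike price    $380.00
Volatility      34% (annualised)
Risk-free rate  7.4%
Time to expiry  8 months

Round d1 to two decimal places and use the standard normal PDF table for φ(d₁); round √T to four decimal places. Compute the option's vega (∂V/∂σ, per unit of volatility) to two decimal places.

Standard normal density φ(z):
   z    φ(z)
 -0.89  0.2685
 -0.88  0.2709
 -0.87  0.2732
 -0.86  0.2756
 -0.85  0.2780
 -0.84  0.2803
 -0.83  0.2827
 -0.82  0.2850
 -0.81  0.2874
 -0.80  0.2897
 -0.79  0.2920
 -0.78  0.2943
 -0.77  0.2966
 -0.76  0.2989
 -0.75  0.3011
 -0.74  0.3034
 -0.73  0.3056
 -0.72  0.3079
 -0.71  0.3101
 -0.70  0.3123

67.28

T = 0.6667;  σ√T = 0.2776
ln(S/K) + (r + σ²/2)T = ln(280/380) + (0.074 + 0.34²/2)·0.6667 = -0.3054 + 0.0879 = -0.2175
d₁ = -0.2175 / 0.2776 = -0.7835 ⇒ -0.78
√T = √0.6667 = 0.8165
φ(d₁) = φ(-0.78) = 0.2943
vega = S·φ(d₁)·√T = 280·0.2943·0.8165 = 67.2829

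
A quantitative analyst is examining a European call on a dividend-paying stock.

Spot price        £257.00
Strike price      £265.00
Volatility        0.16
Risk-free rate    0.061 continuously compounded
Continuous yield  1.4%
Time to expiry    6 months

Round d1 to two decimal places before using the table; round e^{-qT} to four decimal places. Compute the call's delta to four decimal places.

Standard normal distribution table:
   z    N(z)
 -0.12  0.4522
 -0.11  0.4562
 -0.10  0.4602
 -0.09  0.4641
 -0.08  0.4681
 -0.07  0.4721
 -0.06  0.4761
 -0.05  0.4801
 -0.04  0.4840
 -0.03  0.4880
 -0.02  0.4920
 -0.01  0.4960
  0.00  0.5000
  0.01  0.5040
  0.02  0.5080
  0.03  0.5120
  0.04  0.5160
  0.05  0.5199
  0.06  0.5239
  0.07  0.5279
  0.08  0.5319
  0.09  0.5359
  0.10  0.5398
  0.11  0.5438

0.4925

σ√T = 0.16 × 0.7071 = 0.1131
d₁ = [ln(257/265) + (0.061 − 0.014 + ½·0.16²)·0.5] / (σ√T) = (-0.0307 + 0.0299) / 0.1131 = -0.0067 ≈ -0.01
N(d₁) = N(-0.01) = 0.4960
Δ_call = exp(−qT)·N(d₁) = 0.9930·0.4960 = 0.4925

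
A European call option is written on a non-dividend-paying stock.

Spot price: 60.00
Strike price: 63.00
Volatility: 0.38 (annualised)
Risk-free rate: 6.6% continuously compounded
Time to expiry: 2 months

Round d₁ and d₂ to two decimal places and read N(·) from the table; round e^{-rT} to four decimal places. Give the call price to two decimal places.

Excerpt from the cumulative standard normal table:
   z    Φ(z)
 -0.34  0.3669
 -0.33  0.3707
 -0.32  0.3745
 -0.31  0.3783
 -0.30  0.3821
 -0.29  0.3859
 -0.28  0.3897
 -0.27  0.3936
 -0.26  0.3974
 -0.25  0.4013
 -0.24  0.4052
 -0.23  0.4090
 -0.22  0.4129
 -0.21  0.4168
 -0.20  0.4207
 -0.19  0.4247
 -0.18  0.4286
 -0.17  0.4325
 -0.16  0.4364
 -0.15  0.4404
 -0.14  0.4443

2.61

T = 0.1667;  σ√T = 0.1551
d₁ = [ln(60/63) + (0.066 + ½·0.38²)·0.1667] / (σ√T) = (-0.0488 + 0.0230) / 0.1551 = -0.1660 which rounds to -0.17
d₂ = -0.1660 − 0.1551 = -0.3212 which rounds to -0.32
exp(−rT) = exp(−0.066·0.1667) = 0.9891
C = 60·N(-0.17) − 63·0.9891·N(-0.32) = 60·0.4325 − 63·0.9891·0.3745 = 25.9500 − 23.3363 = 2.6137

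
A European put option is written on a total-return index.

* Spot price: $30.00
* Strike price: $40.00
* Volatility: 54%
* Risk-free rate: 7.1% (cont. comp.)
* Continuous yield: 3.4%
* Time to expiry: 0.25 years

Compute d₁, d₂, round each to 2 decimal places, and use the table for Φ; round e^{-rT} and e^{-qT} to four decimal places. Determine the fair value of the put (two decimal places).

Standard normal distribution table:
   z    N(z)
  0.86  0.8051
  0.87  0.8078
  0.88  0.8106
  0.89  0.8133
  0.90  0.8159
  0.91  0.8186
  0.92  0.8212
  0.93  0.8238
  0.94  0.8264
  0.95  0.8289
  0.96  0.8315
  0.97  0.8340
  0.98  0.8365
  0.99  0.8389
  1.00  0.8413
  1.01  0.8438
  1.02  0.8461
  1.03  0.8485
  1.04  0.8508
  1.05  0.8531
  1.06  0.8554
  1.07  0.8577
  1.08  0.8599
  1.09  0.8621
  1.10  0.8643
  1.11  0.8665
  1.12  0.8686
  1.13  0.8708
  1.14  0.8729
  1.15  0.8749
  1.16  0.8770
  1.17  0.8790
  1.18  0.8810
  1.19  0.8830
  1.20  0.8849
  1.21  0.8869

$10.27

σ√T = 0.54·√0.25 = 0.2700
d₁ = [ln(30/40) + (0.071 − 0.034 + 0.54²/2)·0.25] / 0.2700 = [-0.2877 + 0.0457] / 0.2700 = -0.8962 which rounds to -0.90
d₂ = d₁ − σ√T = -0.8962 − 0.2700 = -1.1662 which rounds to -1.17
exp(−qT) = exp(−0.034·0.25) = 0.9915;  exp(−rT) = exp(−0.071·0.25) = 0.9824
N(−d₂) = N(1.17) = 0.8790;  N(−d₁) = N(0.90) = 0.8159
P = 40·0.9824·0.8790 − 30·0.9915·0.8159 = 34.5412 − 24.2689 = 10.2722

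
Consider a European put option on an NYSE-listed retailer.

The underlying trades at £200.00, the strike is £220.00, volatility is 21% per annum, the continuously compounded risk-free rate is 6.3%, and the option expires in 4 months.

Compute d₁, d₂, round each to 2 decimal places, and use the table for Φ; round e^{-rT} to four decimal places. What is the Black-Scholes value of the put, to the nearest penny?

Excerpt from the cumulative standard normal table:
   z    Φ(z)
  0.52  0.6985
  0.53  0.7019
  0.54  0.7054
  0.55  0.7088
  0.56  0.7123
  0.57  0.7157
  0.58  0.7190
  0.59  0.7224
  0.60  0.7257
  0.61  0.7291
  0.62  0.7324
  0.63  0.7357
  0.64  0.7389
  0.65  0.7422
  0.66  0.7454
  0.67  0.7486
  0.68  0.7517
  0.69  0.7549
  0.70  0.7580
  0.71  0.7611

σ√T = 0.21 × 0.5774 = 0.1212
d₁ = [ln(200/220) + (0.063 + 0.21²/2)·0.3333] / 0.1212 = [-0.0953 + 0.0284] / 0.1212 = -0.5523 ⇒ -0.55
d₂ = d₁ − σ√T = -0.5523 − 0.1212 = -0.6735 ⇒ -0.67
e^(−rT) = e^(−0.063·0.3333) = 0.9792
P = 220·0.9792·N(0.67) − 200·N(0.55) = 220·0.9792·0.7486 − 200·0.7088 = 161.2664 − 141.7600 = 19.5064

£19.51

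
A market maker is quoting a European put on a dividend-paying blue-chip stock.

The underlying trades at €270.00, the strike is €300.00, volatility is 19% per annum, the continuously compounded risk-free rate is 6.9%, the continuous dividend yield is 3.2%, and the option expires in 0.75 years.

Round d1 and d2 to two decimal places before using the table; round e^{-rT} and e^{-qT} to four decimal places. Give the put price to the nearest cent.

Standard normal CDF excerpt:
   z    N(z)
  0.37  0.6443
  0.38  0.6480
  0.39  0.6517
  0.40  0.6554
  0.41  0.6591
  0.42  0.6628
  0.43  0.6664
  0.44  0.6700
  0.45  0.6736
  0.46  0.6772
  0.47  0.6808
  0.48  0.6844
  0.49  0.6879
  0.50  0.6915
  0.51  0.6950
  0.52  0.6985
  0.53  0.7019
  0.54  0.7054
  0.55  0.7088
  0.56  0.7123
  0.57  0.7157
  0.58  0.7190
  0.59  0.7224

T = 0.75;  σ√T = 0.1645
d₁ = [ln(270/300) + (0.069 − 0.032 + 0.19²/2)·0.75] / 0.1645 = [-0.1054 + 0.0413] / 0.1645 = -0.3894 ≈ -0.39
d₂ = d₁ − σ√T = -0.3894 − 0.1645 = -0.5539 ≈ -0.55
e^(−qT) = e^(−0.032·0.75) = 0.9763;  e^(−rT) = e^(−0.069·0.75) = 0.9496
N(−d₂) = N(0.55) = 0.7088;  N(−d₁) = N(0.39) = 0.6517
P = 300·0.9496·0.7088 − 270·0.9763·0.6517 = 201.9229 − 171.7888 = 30.1342

€30.13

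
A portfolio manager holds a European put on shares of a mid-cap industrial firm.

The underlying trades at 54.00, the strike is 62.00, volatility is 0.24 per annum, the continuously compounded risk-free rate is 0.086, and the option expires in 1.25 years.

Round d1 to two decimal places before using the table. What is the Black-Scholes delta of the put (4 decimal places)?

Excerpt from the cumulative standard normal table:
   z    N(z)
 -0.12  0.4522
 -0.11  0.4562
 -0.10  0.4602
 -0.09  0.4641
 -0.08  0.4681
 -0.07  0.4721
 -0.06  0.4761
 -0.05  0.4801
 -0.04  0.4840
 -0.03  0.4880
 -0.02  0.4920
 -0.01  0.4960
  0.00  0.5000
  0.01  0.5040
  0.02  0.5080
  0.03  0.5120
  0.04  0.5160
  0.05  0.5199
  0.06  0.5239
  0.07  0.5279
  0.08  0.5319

σ√T = 0.24·√1.25 = 0.2683
ln(S/K) + (r + σ²/2)T = ln(54/62) + (0.086 + 0.24²/2)·1.25 = -0.1382 + 0.1435 = 0.0053
d₁ = 0.0053 / 0.2683 = 0.0199 → 0.02
N(d₁) = N(0.02) = 0.5080
Δ_put = N(d₁) − 1 = 0.5080 − 1 = -0.4920

-0.4920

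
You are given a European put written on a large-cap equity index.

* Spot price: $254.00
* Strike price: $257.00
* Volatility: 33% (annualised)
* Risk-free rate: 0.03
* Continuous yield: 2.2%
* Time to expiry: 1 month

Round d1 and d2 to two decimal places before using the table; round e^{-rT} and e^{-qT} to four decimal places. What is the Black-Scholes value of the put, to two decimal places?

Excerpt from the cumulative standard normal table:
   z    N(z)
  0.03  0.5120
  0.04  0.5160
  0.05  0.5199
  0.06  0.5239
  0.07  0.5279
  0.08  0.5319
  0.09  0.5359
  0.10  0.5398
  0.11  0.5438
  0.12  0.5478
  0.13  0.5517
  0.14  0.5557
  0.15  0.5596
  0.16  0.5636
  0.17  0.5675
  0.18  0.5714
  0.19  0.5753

$10.64

σ√T = 0.33·√0.08333 = 0.0953
ln(S/K) + (r − q + σ²/2)T = ln(254/257) + (0.03 − 0.022 + 0.33²/2)·0.08333 = -0.0117 + 0.0052 = -0.0065
d₁ = -0.0065 / 0.0953 = -0.0686 ≈ -0.07
d₂ = d₁ − σ√T = -0.0686 − 0.0953 = -0.1639 ≈ -0.16
e^(−qT) = e^(−0.022·0.08333) = 0.9982;  e^(−rT) = e^(−0.03·0.08333) = 0.9975
N(−d₂) = N(0.16) = 0.5636;  N(−d₁) = N(0.07) = 0.5279
P = 257·0.9975·0.5636 − 254·0.9982·0.5279 = 144.4831 − 133.8452 = 10.6378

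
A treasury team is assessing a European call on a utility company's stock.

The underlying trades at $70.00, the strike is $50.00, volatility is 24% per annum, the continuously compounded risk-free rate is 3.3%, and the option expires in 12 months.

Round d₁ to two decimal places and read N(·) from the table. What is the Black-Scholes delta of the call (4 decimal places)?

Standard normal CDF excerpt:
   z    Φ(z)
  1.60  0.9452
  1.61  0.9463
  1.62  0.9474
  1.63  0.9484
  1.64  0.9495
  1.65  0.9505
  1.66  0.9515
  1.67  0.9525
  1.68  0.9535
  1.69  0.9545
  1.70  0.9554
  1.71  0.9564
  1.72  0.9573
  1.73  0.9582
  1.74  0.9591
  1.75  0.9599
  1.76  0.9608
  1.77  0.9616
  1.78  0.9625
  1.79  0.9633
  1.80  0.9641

0.9515

σ√T = 0.24 × 1.0000 = 0.2400
d₁ = [ln(70/50) + (0.033 + 0.24²/2)·1] / 0.2400 = [0.3365 + 0.0618] / 0.2400 = 1.6595 ⇒ 1.66
N(d₁) = N(1.66) = 0.9515
Δ_call = N(d₁) = 0.9515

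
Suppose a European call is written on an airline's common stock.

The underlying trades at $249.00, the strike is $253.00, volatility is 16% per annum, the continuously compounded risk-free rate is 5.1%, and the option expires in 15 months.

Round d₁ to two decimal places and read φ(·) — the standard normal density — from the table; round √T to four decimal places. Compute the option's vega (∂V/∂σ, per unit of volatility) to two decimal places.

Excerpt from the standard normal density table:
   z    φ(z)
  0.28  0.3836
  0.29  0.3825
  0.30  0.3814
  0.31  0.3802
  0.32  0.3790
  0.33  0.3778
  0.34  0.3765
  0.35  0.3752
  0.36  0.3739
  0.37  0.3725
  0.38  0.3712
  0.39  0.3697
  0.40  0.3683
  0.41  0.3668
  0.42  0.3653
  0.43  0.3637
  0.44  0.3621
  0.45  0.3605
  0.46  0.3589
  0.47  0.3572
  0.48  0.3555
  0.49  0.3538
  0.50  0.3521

104.09

σ√T = 0.16·√1.25 = 0.1789
d₁ = [ln(249/253) + (0.051 + 0.16²/2)·1.25] / 0.1789 = [-0.0159 + 0.0797] / 0.1789 = 0.3567 ≈ 0.36
√T = √1.25 = 1.1180
φ(d₁) = φ(0.36) = 0.3739
vega = S·φ(d₁)·√T = 249·0.3739·1.1180 = 104.0870
(Call and put vega coincide under Black-Scholes.)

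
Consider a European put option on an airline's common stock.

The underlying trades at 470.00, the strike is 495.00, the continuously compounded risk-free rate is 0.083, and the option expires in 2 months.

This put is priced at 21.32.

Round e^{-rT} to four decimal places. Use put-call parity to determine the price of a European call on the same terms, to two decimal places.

3.10

exp(−rT) = exp(−0.083·0.1667) = 0.9863
Put-call parity: C − P = S − K·e^(−rT) = 470 − 495·0.9863 = 470 − 488.2185 = -18.2185
C = P + (C − P) = 21.32 + (-18.2185) = 3.1015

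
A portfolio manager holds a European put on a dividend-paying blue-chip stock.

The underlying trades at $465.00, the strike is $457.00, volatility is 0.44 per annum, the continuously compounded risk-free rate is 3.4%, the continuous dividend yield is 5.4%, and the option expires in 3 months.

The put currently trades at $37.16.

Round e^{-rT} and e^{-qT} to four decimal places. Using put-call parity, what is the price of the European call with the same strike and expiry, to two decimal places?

$42.81

exp(−qT) = exp(−0.054·0.25) = 0.9866;  exp(−rT) = exp(−0.034·0.25) = 0.9915
Put-call parity: C − P = S·e^(−qT) − K·e^(−rT) = 465·0.9866 − 457·0.9915 = 458.7690 − 453.1155 = 5.6535
C = P + (C − P) = 37.16 + (5.6535) = 42.8135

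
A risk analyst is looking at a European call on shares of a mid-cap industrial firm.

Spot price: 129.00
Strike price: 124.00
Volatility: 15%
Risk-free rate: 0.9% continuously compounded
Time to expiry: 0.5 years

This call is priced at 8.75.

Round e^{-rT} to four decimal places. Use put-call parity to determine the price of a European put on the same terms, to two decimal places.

3.19

exp(−rT) = exp(−0.009·0.5) = 0.9955
Put-call parity: C − P = S − K·e^(−rT) = 129 − 124·0.9955 = 129 − 123.4420 = 5.5580
P = C − (C − P) = 8.75 − (5.5580) = 3.1920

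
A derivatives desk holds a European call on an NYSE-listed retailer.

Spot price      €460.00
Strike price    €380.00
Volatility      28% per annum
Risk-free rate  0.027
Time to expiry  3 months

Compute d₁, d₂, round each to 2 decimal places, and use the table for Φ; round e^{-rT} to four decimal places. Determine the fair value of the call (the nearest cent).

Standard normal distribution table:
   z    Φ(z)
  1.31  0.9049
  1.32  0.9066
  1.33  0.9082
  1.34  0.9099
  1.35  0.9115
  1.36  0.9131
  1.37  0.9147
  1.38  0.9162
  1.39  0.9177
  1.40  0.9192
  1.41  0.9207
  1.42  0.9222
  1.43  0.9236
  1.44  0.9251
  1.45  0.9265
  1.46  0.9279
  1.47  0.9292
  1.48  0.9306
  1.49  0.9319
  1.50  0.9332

σ√T = 0.28·√0.25 = 0.1400
d₁ = [ln(460/380) + (0.027 + 0.28²/2)·0.25] / 0.1400 = [0.1911 + 0.0166] / 0.1400 = 1.4829 → 1.48
d₂ = d₁ − σ√T = 1.4829 − 0.1400 = 1.3429 → 1.34
exp(−rT) = exp(−0.027·0.25) = 0.9933
N(d₁) = N(1.48) = 0.9306;  N(d₂) = N(1.34) = 0.9099
C = 460·0.9306 − 380·0.9933·0.9099 = 428.0760 − 343.4454 = 84.6306

€84.63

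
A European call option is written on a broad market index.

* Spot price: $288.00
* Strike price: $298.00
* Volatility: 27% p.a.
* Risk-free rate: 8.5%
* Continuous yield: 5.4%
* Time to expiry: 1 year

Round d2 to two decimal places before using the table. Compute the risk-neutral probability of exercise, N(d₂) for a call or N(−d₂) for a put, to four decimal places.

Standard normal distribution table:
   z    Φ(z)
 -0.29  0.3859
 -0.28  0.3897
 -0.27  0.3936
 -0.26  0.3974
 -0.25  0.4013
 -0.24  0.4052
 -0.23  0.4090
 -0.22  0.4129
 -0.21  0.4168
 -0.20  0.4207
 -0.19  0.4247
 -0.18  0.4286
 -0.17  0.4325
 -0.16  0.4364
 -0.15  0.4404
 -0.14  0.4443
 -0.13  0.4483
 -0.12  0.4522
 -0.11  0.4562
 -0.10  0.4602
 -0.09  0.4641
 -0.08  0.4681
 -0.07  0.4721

0.4404

σ√T = 0.27·√1 = 0.2700
d₁ = [ln(288/298) + (0.085 − 0.054 + 0.27²/2)·1] / 0.2700 = [-0.0341 + 0.0675] / 0.2700 = 0.1234 which rounds to 0.12
d₂ = d₁ − σ√T = 0.1234 − 0.2700 = -0.1466 which rounds to -0.15
Risk-neutral Pr[S_T > K] = N(d₂) = N(-0.15) = 0.4404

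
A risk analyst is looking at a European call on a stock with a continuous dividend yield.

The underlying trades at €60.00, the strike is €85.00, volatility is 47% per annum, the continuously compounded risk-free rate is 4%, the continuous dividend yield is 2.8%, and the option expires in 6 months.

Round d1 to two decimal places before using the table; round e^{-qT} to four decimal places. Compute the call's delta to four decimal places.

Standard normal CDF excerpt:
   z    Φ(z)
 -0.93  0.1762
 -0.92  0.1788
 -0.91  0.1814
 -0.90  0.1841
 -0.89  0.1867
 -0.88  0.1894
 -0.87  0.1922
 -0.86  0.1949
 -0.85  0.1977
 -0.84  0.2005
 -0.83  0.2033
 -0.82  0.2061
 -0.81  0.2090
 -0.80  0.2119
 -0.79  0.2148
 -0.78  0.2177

0.1922

T = 0.5;  σ√T = 0.3323
d₁ = [ln(60/85) + (0.04 − 0.028 + ½·0.47²)·0.5] / (σ√T) = (-0.3483 + 0.0612) / 0.3323 = -0.8638 ⇒ -0.86
N(d₁) = N(-0.86) = 0.1949
Δ_call = e^(−qT)·N(d₁) = 0.9861·0.1949 = 0.1922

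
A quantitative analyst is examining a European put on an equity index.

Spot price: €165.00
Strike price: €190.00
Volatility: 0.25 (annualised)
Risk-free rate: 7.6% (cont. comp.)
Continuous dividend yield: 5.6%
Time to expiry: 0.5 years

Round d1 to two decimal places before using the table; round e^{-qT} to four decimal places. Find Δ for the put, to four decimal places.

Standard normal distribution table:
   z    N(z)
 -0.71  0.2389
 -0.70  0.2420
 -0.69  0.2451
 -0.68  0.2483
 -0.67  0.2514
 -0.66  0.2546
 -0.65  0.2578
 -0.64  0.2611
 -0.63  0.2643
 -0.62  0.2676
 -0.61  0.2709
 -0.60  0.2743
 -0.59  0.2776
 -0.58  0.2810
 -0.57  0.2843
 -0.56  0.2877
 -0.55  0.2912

T = 0.5;  σ√T = 0.1768
d₁ = [ln(165/190) + (0.076 − 0.056 + 0.25²/2)·0.5] / 0.1768 = [-0.1411 + 0.0256] / 0.1768 = -0.6531 which rounds to -0.65
N(d₁) = N(-0.65) = 0.2578
Δ_put = e^(−qT)·(N(d₁) − 1) = 0.9724·(0.2578 − 1) = -0.7217

-0.7217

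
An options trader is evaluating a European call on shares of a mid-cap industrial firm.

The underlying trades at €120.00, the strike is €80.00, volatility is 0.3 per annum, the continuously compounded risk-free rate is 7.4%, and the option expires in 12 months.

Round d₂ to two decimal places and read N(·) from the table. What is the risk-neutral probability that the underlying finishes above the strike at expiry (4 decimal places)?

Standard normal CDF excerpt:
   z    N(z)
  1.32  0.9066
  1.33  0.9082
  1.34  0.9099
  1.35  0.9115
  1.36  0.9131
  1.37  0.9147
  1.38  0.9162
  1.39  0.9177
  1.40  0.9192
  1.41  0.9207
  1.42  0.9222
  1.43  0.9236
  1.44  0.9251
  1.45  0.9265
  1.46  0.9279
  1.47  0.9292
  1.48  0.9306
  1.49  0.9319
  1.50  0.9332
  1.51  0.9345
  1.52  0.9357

σ√T = 0.3 × 1.0000 = 0.3000
ln(S/K) + (r + σ²/2)T = ln(120/80) + (0.074 + 0.3²/2)·1 = 0.4055 + 0.1190 = 0.5245
d₁ = 0.5245 / 0.3000 = 1.7482 ⇒ 1.75
d₂ = d₁ − σ√T = 1.7482 − 0.3000 = 1.4482 ⇒ 1.45
Risk-neutral Pr[S_T > K] = N(d₂) = N(1.45) = 0.9265

0.9265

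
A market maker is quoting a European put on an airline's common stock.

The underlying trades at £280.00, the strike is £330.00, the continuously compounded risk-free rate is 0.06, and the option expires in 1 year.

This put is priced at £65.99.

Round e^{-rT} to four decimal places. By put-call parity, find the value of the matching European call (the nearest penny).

e^(−rT) = e^(−0.06·1) = 0.9418
Put-call parity: C − P = S − K·e^(−rT) = 280 − 330·0.9418 = 280 − 310.7940 = -30.7940
C = P + (C − P) = 65.99 + (-30.7940) = 35.1960

£35.20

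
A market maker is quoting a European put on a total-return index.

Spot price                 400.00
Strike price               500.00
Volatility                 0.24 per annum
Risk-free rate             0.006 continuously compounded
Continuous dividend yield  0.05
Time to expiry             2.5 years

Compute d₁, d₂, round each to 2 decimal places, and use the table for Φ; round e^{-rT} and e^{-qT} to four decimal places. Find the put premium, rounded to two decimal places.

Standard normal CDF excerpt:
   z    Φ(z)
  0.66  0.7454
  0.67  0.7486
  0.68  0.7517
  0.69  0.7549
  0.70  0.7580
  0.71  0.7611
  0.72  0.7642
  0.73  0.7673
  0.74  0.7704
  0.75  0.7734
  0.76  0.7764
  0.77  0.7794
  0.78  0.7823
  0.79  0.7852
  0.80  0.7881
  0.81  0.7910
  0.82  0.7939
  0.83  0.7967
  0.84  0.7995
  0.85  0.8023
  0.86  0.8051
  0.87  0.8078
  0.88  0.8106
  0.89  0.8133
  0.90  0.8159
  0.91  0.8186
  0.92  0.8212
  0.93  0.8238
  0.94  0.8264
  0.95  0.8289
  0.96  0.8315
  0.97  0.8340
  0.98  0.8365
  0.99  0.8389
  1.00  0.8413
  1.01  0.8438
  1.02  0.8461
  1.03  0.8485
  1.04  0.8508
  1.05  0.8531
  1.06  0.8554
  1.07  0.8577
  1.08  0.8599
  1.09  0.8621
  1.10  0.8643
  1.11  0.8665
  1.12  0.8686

σ√T = 0.24·√2.5 = 0.3795
d₁ = [ln(400/500) + (0.006 − 0.05 + ½·0.24²)·2.5] / (σ√T) = (-0.2231 − 0.0380) / 0.3795 = -0.6882 ≈ -0.69
d₂ = -0.6882 − 0.3795 = -1.0676 ≈ -1.07
exp(−qT) = exp(−0.05·2.5) = 0.8825;  exp(−rT) = exp(−0.006·2.5) = 0.9851
N(−d₂) = N(1.07) = 0.8577;  N(−d₁) = N(0.69) = 0.7549
P = 500·0.9851·0.8577 − 400·0.8825·0.7549 = 422.4601 − 266.4797 = 155.9804

155.98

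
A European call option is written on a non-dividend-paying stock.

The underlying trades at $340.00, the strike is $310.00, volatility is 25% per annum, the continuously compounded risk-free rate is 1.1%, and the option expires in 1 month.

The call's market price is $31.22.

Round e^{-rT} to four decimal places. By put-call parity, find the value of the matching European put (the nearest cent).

$0.94

exp(−rT) = exp(−0.011·0.08333) = 0.9991
Put-call parity: C − P = S − K·e^(−rT) = 340 − 310·0.9991 = 340 − 309.7210 = 30.2790
P = C − (C − P) = 31.22 − (30.2790) = 0.9410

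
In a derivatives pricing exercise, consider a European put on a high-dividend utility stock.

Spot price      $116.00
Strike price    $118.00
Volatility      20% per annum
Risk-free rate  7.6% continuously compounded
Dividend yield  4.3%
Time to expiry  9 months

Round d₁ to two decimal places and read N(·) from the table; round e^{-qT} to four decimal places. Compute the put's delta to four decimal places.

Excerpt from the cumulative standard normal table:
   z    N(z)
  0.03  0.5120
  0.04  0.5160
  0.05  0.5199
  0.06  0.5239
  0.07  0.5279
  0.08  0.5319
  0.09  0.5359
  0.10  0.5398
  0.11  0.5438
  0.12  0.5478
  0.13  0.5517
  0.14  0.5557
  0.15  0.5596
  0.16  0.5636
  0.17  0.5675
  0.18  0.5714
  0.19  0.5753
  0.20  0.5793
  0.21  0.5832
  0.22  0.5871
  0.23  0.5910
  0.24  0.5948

T = 0.75;  σ√T = 0.1732
ln(S/K) + (r − q + σ²/2)T = ln(116/118) + (0.076 − 0.043 + 0.2²/2)·0.75 = -0.0171 + 0.0398 = 0.0227
d₁ = 0.0227 / 0.1732 = 0.1308 which rounds to 0.13
N(d₁) = N(0.13) = 0.5517
Δ_put = exp(−qT)·(N(d₁) − 1) = 0.9683·(0.5517 − 1) = -0.4341

-0.4341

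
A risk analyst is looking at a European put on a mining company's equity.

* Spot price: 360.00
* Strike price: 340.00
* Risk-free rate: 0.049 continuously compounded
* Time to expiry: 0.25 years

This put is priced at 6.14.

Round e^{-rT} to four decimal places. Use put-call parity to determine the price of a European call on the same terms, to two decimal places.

exp(−rT) = exp(−0.049·0.25) = 0.9878
Put-call parity: C − P = S − K·e^(−rT) = 360 − 340·0.9878 = 360 − 335.8520 = 24.1480
C = P + (C − P) = 6.14 + (24.1480) = 30.2880

30.29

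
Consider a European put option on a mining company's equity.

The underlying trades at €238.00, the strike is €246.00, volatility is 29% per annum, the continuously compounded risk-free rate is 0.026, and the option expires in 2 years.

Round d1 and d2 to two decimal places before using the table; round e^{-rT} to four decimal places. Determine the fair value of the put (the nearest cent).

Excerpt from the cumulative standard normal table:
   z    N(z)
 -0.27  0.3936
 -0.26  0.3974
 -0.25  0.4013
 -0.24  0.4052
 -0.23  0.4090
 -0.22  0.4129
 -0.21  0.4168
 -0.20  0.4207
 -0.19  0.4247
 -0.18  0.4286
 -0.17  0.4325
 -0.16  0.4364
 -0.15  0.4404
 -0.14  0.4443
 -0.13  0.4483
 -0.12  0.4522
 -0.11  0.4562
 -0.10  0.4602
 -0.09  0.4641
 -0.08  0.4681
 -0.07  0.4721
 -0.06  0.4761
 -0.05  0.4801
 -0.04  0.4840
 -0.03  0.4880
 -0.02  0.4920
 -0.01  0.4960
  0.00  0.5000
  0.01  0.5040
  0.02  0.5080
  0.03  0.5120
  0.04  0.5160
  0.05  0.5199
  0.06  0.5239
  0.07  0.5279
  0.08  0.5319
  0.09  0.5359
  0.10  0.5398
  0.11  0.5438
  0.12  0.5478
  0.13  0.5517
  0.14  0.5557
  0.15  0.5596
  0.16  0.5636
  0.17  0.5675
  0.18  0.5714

σ√T = 0.29 × 1.4142 = 0.4101
d₁ = [ln(238/246) + (0.026 + 0.29²/2)·2] / 0.4101 = [-0.0331 + 0.1361] / 0.4101 = 0.2512 which rounds to 0.25
d₂ = d₁ − σ√T = 0.2512 − 0.4101 = -0.1589 which rounds to -0.16
exp(−rT) = exp(−0.026·2) = 0.9493
P = 246·0.9493·N(0.16) − 238·N(-0.25) = 246·0.9493·0.5636 − 238·0.4013 = 131.6163 − 95.5094 = 36.1069

€36.11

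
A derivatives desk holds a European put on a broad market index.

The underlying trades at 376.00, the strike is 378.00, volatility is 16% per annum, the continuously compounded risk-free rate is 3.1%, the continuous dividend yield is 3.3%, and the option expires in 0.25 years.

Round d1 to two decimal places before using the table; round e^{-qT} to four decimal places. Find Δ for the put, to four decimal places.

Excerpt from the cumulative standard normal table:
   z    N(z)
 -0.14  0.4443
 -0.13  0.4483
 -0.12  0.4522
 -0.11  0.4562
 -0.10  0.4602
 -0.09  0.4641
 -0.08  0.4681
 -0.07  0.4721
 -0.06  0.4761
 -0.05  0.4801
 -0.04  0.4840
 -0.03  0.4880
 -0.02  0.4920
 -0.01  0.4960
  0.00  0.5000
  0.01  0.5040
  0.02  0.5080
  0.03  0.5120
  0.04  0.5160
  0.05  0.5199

-0.5078

σ√T = 0.16 × 0.5000 = 0.0800
ln(S/K) + (r − q + σ²/2)T = ln(376/378) + (0.031 − 0.033 + 0.16²/2)·0.25 = -0.0053 + 0.0027 = -0.0026
d₁ = -0.0026 / 0.0800 = -0.0326 which rounds to -0.03
N(d₁) = N(-0.03) = 0.4880
Δ_put = e^(−qT)·(N(d₁) − 1) = 0.9918·(0.4880 − 1) = -0.5078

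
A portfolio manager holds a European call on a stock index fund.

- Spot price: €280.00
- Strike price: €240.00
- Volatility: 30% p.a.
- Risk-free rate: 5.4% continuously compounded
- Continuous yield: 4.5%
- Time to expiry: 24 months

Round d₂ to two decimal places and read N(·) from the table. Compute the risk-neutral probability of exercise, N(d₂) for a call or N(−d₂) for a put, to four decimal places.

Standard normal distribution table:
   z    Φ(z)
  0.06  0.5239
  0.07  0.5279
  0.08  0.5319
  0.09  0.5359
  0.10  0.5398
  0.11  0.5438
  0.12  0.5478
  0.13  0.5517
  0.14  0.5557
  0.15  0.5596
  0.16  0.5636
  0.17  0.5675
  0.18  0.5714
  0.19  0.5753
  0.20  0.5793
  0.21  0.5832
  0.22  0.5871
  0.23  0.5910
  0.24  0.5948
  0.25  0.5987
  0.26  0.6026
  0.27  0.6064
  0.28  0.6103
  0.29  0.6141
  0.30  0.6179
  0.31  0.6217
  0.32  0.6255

0.5753

σ√T = 0.3·√2 = 0.4243
d₁ = [ln(280/240) + (0.054 − 0.045 + 0.3²/2)·2] / 0.4243 = [0.1542 + 0.1080] / 0.4243 = 0.6179 ≈ 0.62
d₂ = d₁ − σ√T = 0.6179 − 0.4243 = 0.1936 ≈ 0.19
Pr(exercise) under Q = N(d₂) = 0.5753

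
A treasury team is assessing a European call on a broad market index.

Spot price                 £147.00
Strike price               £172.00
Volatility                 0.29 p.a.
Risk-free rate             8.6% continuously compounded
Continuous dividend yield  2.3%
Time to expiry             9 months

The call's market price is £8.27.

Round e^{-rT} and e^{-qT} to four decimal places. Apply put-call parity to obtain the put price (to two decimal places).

£25.03

e^(−qT) = e^(−0.023·0.75) = 0.9829;  e^(−rT) = e^(−0.086·0.75) = 0.9375
Put-call parity: C − P = S·e^(−qT) − K·e^(−rT) = 147·0.9829 − 172·0.9375 = 144.4863 − 161.2500 = -16.7637
P = C − (C − P) = 8.27 − (-16.7637) = 25.0337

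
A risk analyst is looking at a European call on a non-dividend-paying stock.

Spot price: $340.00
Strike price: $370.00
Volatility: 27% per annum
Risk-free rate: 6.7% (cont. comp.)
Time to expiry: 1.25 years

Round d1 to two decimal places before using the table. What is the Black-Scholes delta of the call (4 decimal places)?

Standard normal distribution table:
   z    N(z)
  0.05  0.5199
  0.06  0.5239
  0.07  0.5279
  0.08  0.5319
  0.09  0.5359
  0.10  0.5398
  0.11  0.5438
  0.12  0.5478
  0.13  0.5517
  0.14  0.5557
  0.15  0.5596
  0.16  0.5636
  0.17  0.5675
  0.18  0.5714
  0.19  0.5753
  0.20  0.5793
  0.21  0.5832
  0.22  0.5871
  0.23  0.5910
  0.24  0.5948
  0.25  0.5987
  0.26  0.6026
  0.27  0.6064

0.5596

σ√T = 0.27·√1.25 = 0.3019
d₁ = [ln(340/370) + (0.067 + ½·0.27²)·1.25] / (σ√T) = (-0.0846 + 0.1293) / 0.3019 = 0.1483 ⇒ 0.15
N(d₁) = N(0.15) = 0.5596
Δ_call = N(d₁) = 0.5596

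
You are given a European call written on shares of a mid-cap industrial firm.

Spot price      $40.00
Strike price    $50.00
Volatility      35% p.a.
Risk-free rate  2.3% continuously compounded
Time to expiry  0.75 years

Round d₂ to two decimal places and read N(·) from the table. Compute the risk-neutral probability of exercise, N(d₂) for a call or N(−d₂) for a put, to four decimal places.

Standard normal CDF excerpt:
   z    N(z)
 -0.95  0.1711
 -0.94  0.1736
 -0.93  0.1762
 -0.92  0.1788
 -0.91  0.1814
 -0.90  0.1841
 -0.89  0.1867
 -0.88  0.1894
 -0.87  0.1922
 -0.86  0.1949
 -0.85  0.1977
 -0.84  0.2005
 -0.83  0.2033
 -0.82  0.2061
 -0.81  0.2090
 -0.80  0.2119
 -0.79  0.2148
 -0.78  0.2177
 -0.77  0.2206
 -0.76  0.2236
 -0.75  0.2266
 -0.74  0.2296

T = 0.75;  σ√T = 0.3031
d₁ = [ln(40/50) + (0.023 + ½·0.35²)·0.75] / (σ√T) = (-0.2231 + 0.0632) / 0.3031 = -0.5277 which rounds to -0.53
d₂ = -0.5277 − 0.3031 = -0.8308 which rounds to -0.83
Pr(exercise) under Q = N(d₂) = 0.2033

0.2033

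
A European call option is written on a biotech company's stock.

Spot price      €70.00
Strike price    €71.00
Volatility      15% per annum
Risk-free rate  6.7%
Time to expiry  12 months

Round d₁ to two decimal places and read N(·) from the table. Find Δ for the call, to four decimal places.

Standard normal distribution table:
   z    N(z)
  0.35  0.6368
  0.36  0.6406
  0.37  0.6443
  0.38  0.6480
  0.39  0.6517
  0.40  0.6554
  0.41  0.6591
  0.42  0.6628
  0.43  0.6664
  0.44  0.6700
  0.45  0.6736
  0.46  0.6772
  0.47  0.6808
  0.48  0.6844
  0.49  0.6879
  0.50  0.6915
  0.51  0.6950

0.6664

σ√T = 0.15·√1 = 0.1500
d₁ = [ln(70/71) + (0.067 + 0.15²/2)·1] / 0.1500 = [-0.0142 + 0.0783] / 0.1500 = 0.4271 ≈ 0.43
N(d₁) = N(0.43) = 0.6664
Δ_call = N(d₁) = 0.6664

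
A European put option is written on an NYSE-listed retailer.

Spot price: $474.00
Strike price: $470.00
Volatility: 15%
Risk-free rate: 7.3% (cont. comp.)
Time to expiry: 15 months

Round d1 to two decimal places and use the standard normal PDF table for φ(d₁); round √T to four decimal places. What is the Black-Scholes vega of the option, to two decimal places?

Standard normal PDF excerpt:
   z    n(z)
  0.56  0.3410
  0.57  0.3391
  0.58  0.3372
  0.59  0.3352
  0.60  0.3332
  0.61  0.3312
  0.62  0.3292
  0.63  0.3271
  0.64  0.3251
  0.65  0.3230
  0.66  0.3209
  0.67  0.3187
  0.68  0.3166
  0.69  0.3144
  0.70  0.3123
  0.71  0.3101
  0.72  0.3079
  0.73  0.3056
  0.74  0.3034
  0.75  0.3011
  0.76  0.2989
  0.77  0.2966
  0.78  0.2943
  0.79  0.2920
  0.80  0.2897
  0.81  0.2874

T = 1.25;  σ√T = 0.1677
ln(S/K) + (r + σ²/2)T = ln(474/470) + (0.073 + 0.15²/2)·1.25 = 0.0085 + 0.1053 = 0.1138
d₁ = 0.1138 / 0.1677 = 0.6785 → 0.68
√T = √1.25 = 1.1180
φ(d₁) = φ(0.68) = 0.3166
vega = S·φ(d₁)·√T = 474·0.3166·1.1180 = 167.7765

167.78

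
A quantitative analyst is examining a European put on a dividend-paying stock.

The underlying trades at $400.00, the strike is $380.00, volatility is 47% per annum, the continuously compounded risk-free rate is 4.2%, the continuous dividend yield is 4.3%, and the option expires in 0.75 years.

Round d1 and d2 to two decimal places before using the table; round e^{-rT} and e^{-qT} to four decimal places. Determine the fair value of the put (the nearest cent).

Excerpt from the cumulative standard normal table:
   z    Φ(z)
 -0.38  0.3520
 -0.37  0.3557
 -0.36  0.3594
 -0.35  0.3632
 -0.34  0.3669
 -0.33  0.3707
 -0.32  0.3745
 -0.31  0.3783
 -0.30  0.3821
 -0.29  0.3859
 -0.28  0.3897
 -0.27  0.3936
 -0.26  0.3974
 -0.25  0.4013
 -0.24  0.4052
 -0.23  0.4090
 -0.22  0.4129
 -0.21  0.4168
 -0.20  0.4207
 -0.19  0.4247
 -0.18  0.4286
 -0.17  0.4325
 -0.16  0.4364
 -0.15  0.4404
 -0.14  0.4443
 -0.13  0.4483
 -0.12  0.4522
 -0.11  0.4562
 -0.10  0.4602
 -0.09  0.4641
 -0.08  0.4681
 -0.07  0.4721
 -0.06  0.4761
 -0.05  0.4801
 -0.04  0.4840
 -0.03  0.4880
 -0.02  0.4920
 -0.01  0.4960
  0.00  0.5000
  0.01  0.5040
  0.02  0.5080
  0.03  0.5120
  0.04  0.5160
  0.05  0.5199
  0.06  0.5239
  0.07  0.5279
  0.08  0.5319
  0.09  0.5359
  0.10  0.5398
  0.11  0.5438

σ√T = 0.47 × 0.8660 = 0.4070
ln(S/K) + (r − q + σ²/2)T = ln(400/380) + (0.042 − 0.043 + 0.47²/2)·0.75 = 0.0513 + 0.0821 = 0.1334
d₁ = 0.1334 / 0.4070 = 0.3277 which rounds to 0.33
d₂ = d₁ − σ√T = 0.3277 − 0.4070 = -0.0793 which rounds to -0.08
exp(−qT) = exp(−0.043·0.75) = 0.9683;  exp(−rT) = exp(−0.042·0.75) = 0.9690
P = 380·0.9690·N(0.08) − 400·0.9683·N(-0.33) = 380·0.9690·0.5319 − 400·0.9683·0.3707 = 195.8562 − 143.5795 = 52.2767

$52.28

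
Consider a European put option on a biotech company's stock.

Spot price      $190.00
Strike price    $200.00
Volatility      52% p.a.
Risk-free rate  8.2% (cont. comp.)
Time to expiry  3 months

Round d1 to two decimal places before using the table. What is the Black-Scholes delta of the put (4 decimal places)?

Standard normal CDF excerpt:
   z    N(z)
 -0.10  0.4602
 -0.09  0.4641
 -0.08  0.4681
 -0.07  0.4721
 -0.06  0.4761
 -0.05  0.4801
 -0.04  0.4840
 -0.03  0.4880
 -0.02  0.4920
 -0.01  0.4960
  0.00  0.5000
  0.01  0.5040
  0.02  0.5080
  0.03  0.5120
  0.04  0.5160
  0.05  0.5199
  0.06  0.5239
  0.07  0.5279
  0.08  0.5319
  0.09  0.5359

σ√T = 0.52 × 0.5000 = 0.2600
ln(S/K) + (r + σ²/2)T = ln(190/200) + (0.082 + 0.52²/2)·0.25 = -0.0513 + 0.0543 = 0.0030
d₁ = 0.0030 / 0.2600 = 0.0116 ≈ 0.01
N(d₁) = N(0.01) = 0.5040
Δ_put = N(d₁) − 1 = 0.5040 − 1 = -0.4960

-0.4960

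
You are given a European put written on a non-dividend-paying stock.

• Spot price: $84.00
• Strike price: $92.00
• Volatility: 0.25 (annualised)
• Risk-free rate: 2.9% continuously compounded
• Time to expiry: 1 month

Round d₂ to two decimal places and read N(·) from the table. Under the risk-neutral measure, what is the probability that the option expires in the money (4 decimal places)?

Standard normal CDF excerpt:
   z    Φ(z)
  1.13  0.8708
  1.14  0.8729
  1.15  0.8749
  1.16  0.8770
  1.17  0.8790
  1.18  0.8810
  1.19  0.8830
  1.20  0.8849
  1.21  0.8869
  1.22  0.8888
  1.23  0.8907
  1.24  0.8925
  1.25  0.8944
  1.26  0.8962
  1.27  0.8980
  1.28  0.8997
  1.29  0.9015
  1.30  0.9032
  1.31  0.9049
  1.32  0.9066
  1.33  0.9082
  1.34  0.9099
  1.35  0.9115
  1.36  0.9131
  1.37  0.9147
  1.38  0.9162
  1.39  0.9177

T = 0.08333;  σ√T = 0.0722
ln(S/K) + (r + σ²/2)T = ln(84/92) + (0.029 + 0.25²/2)·0.08333 = -0.0910 + 0.0050 = -0.0860
d₁ = -0.0860 / 0.0722 = -1.1910 which rounds to -1.19
d₂ = d₁ − σ√T = -1.1910 − 0.0722 = -1.2631 which rounds to -1.26
Pr(exercise) under Q = N(−d₂) = N(1.26) = 0.8962

0.8962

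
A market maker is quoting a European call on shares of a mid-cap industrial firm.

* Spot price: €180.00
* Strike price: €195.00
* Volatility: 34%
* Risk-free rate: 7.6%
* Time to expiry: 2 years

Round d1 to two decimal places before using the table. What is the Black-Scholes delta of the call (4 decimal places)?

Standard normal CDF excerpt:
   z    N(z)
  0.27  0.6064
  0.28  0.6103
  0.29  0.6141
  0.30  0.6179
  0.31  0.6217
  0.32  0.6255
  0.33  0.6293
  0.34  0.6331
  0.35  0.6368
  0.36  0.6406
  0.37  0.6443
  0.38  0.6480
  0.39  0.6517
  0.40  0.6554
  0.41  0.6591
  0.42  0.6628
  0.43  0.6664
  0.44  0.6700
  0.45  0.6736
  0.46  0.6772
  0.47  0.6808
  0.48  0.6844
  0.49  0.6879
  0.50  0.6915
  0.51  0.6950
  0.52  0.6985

0.6517

σ√T = 0.34 × 1.4142 = 0.4808
ln(S/K) + (r + σ²/2)T = ln(180/195) + (0.076 + 0.34²/2)·2 = -0.0800 + 0.2676 = 0.1876
d₁ = 0.1876 / 0.4808 = 0.3901 ≈ 0.39
N(d₁) = N(0.39) = 0.6517
Δ_call = N(d₁) = 0.6517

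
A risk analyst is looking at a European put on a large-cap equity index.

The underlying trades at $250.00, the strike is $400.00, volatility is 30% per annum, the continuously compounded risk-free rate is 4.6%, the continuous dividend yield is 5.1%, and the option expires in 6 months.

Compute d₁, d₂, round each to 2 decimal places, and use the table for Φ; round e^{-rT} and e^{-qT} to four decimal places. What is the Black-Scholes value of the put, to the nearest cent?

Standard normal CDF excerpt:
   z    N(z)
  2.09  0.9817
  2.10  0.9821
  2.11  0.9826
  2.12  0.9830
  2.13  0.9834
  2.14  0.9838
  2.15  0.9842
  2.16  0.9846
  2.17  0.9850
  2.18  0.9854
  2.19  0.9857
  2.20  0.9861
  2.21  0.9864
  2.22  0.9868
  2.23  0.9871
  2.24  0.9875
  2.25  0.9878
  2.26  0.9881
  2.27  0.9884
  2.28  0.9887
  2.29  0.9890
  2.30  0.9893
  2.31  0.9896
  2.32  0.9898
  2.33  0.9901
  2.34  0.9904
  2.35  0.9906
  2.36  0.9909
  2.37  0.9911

T = 0.5;  σ√T = 0.2121
d₁ = [ln(250/400) + (0.046 − 0.051 + 0.3²/2)·0.5] / 0.2121 = [-0.4700 + 0.0200] / 0.2121 = -2.1213 ≈ -2.12
d₂ = d₁ − σ√T = -2.1213 − 0.2121 = -2.3335 ≈ -2.33
e^(−qT) = e^(−0.051·0.5) = 0.9748;  e^(−rT) = e^(−0.046·0.5) = 0.9773
N(−d₂) = N(2.33) = 0.9901;  N(−d₁) = N(2.12) = 0.9830
P = 400·0.9773·0.9901 − 250·0.9748·0.9830 = 387.0499 − 239.5571 = 147.4928

$147.49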